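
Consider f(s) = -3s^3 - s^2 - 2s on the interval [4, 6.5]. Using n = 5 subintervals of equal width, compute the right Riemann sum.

-1414.0625

Δs = (6.5 − 4)/5 = 0.5.
Right endpoints: 4.5, 5, 5.5, 6, 6.5.
f(4.5) = -302.625, f(5) = -410, f(5.5) = -540.375, f(6) = -696, f(6.5) = -879.125.
Sum = Δs · [f(4.5) + f(5) + f(5.5) + f(6) + f(6.5)].
Sum = -1414.0625.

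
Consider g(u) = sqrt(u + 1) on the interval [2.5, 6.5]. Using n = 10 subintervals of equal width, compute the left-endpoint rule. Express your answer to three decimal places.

Δu = (6.5 − 2.5)/10 = 0.4.
Left endpoints: 2.5, 2.9, 3.3, 3.7, 4.1, 4.5, 4.9, 5.3, 5.7, 6.1.
g(2.5) ≈ 1.871, g(2.9) ≈ 1.975, g(3.3) ≈ 2.074, g(3.7) ≈ 2.168, g(4.1) ≈ 2.258, g(4.5) ≈ 2.345, g(4.9) ≈ 2.429, g(5.3) ≈ 2.510, g(5.7) ≈ 2.588, g(6.1) ≈ 2.665.
Sum = Δu · [g(2.5) + g(2.9) + g(3.3) + ...].
Sum ≈ 9.153.

9.153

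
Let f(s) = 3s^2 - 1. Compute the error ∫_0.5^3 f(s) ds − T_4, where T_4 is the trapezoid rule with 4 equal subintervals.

-0.48828125

Exact integral: ∫_0.5^3 f(s) ds = 24.375.
T_4 = 24.86328125.
Error = 24.375 − 24.86328125 = -0.48828125.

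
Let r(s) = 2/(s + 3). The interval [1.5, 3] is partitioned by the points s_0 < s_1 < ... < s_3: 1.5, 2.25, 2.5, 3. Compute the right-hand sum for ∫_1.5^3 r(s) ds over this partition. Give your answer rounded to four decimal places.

Subinterval widths: 0.75, 0.25, 0.5.
Right endpoints: 2.25, 2.5, 3.
r(2.25) = 8/21, r(2.5) = 4/11, r(3) = 1/3.
Sum = Σ Δs_i · r(s_i).
Sum ≈ 0.5433.

0.5433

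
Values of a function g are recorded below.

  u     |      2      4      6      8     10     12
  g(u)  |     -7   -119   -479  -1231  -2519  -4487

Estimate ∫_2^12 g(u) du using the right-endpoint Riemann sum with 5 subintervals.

-17670

Δu = 2.
Sum = 2·[(-119) + (-479) + (-1231) + (-2519) + (-4487)] = -17670.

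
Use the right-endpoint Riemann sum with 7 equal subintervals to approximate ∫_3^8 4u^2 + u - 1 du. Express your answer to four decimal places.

751.2245

Δu = (8 − 3)/7 = 5/7.
Right endpoints: 26/7, 31/7, 36/7, 41/7, 46/7, 51/7, 8.
f(26/7) = 2837/49, f(31/7) = 4012/49, f(36/7) = 5387/49, f(41/7) = 6962/49, f(46/7) = 8737/49, f(51/7) = 10712/49, f(8) = 263.
Sum = Δu · [f(26/7) + f(31/7) + f(36/7) + ...].
Sum ≈ 751.2245.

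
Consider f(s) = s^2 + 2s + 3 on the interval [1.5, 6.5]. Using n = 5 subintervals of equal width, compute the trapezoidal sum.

Δs = (6.5 − 1.5)/5 = 1.
f(1.5) = 8.25, f(2.5) = 14.25, f(3.5) = 22.25, f(4.5) = 32.25, f(5.5) = 44.25, f(6.5) = 58.25.
T_5 = (Δs/2)·[f(s_0) + 2f(s_1) + ... + 2f(s_{4}) + f(s_5)].
Sum = 146.25.

146.25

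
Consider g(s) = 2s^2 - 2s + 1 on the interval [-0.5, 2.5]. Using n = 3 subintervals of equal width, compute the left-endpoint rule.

5.5

Δs = (2.5 − (-0.5))/3 = 1.
Left endpoints: -0.5, 0.5, 1.5.
g(-0.5) = 2.5, g(0.5) = 0.5, g(1.5) = 2.5.
Sum = Δs · [g(-0.5) + g(0.5) + g(1.5)].
Sum = 5.5.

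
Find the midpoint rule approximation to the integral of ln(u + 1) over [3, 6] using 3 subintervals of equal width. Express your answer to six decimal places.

5.080628

Δu = (6 − 3)/3 = 1.
Midpoints: 3.5, 4.5, 5.5.
f(3.5) ≈ 1.504077, f(4.5) ≈ 1.704748, f(5.5) ≈ 1.871802.
Sum = Δu · [f(3.5) + f(4.5) + f(5.5)].
Sum ≈ 5.080628.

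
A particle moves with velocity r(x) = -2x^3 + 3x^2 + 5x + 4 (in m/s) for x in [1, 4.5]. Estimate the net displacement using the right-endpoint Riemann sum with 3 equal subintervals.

Δx = (4.5 − 1)/3 = 7/6.
Right endpoints: 13/6, 10/3, 4.5.
r(13/6) = 463/54, r(10/3) = -542/27, r(4.5) = -95.
Sum = Δx · [r(13/6) + r(10/3) + r(4.5)].
Sum = -124.25.

-124.25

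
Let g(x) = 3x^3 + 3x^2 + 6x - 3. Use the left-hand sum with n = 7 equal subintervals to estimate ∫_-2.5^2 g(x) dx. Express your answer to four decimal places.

Δx = (2 − (-2.5))/7 = 9/14.
Left endpoints: -2.5, -13/7, -17/14, -4/7, 1/14, 5/7, 19/14.
g(-2.5) = -46.125, g(-13/7) = -7893/343, g(-17/14) = -30825/2744, g(-4/7) = -2061/343, g(1/14) = -7011/2744, g(5/7) = 1341/343, g(19/14) = 49851/2744.
Sum = Δx · [g(-2.5) + g(-13/7) + g(-17/14) + ...].
Sum ≈ -42.9796.

-42.9796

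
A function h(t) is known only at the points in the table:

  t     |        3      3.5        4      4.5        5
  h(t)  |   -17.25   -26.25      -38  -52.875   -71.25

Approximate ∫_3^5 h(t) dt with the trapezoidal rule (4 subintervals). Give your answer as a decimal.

Δt = 0.5.
T_4 = (0.5/2)·[(-17.25) + 2·(-26.25) + 2·(-38) + 2·(-52.875) + (-71.25)] = -80.6875.

-80.6875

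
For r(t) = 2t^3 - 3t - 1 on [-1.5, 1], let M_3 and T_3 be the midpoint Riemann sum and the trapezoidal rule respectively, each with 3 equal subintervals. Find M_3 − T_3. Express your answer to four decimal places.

0.6510

M_3 ≈ -2.439236.
T_3 ≈ -3.090278.
M_3 − T_3 ≈ 0.6510.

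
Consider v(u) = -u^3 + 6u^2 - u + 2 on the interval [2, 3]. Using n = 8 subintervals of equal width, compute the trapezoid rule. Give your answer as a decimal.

21.24609375

Δu = (3 − 2)/8 = 0.125.
v(2) = 16, v(2.125) = 8895/512, v(2.25) = 18.734375, v(2.375) = 10277/512, v(2.5) = 21.375, v(2.625) = 11587/512, v(2.75) = 23.828125, v(2.875) = 12777/512, v(3) = 26.
T_8 = (Δu/2)·[v(u_0) + 2v(u_1) + ... + 2v(u_{7}) + v(u_8)].
Sum = 21.24609375.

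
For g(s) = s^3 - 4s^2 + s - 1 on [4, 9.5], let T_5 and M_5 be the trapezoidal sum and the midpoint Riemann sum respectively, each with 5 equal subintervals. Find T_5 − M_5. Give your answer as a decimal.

27.0359375

T_5 = 964.08125.
M_5 = 937.0453125.
T_5 − M_5 = 27.0359375.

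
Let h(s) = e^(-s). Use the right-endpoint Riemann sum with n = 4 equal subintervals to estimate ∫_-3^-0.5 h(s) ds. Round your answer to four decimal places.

13.2716

Δs = (-0.5 − (-3))/4 = 0.625.
Right endpoints: -2.375, -1.75, -1.125, -0.5.
h(-2.375) ≈ 10.7510, h(-1.75) ≈ 5.7546, h(-1.125) ≈ 3.0802, h(-0.5) ≈ 1.6487.
Sum = Δs · [h(-2.375) + h(-1.75) + h(-1.125) + h(-0.5)].
Sum ≈ 13.2716.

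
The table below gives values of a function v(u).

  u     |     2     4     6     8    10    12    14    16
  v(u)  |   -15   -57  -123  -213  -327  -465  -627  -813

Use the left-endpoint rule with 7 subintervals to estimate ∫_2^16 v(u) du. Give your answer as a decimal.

-3654

Δu = 2.
Sum = 2·[(-15) + (-57) + (-123) + (-213) + (-327) + (-465) + (-627)] = -3654.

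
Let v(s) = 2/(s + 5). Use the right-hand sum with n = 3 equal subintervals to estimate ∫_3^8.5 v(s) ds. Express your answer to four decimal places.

Δs = (8.5 − 3)/3 = 11/6.
Right endpoints: 29/6, 20/3, 8.5.
v(29/6) = 12/59, v(20/3) = 6/35, v(8.5) = 4/27.
Sum = Δs · [v(29/6) + v(20/3) + v(8.5)].
Sum ≈ 0.9588.

0.9588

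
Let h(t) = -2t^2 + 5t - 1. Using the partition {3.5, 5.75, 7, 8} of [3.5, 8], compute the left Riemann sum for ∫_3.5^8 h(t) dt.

-129.96875

Subinterval widths: 2.25, 1.25, 1.
Left endpoints: 3.5, 5.75, 7.
h(3.5) = -8, h(5.75) = -38.375, h(7) = -64.
Sum = Σ Δt_i · h(t_i).
Sum = -129.96875.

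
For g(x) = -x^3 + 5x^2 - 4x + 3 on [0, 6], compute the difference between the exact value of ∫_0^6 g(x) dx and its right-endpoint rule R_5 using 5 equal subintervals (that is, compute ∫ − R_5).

41.76

Exact integral: ∫_0^6 g(x) dx = -18.
R_5 = -59.76.
Error = -18 − (-59.76) = 41.76.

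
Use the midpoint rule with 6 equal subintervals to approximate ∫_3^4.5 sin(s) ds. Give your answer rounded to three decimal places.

Δs = (4.5 − 3)/6 = 0.25.
Midpoints: 3.125, 3.375, 3.625, 3.875, 4.125, 4.375.
f(3.125) ≈ 0.017, f(3.375) ≈ -0.231, f(3.625) ≈ -0.465, f(3.875) ≈ -0.669, f(4.125) ≈ -0.832, f(4.375) ≈ -0.944.
Sum = Δs · [f(3.125) + f(3.375) + f(3.625) + ...].
Sum ≈ -0.781.

-0.781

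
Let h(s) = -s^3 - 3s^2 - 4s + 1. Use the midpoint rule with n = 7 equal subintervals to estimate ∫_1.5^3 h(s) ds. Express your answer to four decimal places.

-54.5534

Δs = (3 − 1.5)/7 = 3/14.
Midpoints: 45/28, 51/28, 57/28, 2.25, 69/28, 75/28, 81/28.
h(45/28) = -380393/21952, h(51/28) = -489119/21952, h(57/28) = -614909/21952, h(2.25) = -34.578125, h(69/28) = -922865/21952, h(75/28) = -1107623/21952, h(81/28) = -1314629/21952.
Sum = Δs · [h(45/28) + h(51/28) + h(57/28) + ...].
Sum ≈ -54.5534.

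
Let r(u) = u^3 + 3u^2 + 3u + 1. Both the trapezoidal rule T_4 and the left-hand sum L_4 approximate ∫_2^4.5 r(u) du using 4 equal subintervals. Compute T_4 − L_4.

43.5546875

T_4 ≈ 210.5908203.
L_4 ≈ 167.0361328.
T_4 − L_4 = 43.5546875.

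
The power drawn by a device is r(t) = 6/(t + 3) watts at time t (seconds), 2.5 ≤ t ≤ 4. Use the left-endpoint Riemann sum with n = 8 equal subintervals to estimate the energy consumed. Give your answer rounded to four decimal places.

1.4691

Δt = (4 − 2.5)/8 = 0.1875.
Left endpoints: 2.5, 2.6875, 2.875, 3.0625, 3.25, 3.4375, 3.625, 3.8125.
r(2.5) = 12/11, r(2.6875) = 96/91, r(2.875) = 48/47, r(3.0625) = 96/97, r(3.25) = 0.96, r(3.4375) = 96/103, r(3.625) = 48/53, r(3.8125) = 96/109.
Sum = Δt · [r(2.5) + r(2.6875) + r(2.875) + ...].
Sum ≈ 1.4691.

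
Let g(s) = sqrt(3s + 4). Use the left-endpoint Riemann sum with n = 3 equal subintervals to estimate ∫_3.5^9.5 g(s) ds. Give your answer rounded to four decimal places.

Δs = (9.5 − 3.5)/3 = 2.
Left endpoints: 3.5, 5.5, 7.5.
g(3.5) ≈ 3.8079, g(5.5) ≈ 4.5277, g(7.5) ≈ 5.1478.
Sum = Δs · [g(3.5) + g(5.5) + g(7.5)].
Sum ≈ 26.9668.

26.9668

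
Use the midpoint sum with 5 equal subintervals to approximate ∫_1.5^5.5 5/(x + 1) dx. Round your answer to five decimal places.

Δx = (5.5 − 1.5)/5 = 0.8.
Midpoints: 1.9, 2.7, 3.5, 4.3, 5.1.
f(1.9) = 50/29, f(2.7) = 50/37, f(3.5) = 10/9, f(4.3) = 50/53, f(5.1) = 50/61.
Sum = Δx · [f(1.9) + f(2.7) + f(3.5) + f(4.3) + f(5.1)].
Sum ≈ 4.75974.

4.75974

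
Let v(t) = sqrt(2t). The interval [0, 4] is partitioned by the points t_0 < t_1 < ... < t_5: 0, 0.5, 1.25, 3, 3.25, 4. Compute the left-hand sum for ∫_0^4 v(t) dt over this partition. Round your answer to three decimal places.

6.041

Subinterval widths: 0.5, 0.75, 1.75, 0.25, 0.75.
Left endpoints: 0, 0.5, 1.25, 3, 3.25.
v(0) ≈ 0.000, v(0.5) ≈ 1.000, v(1.25) ≈ 1.581, v(3) ≈ 2.449, v(3.25) ≈ 2.550.
Sum = Σ Δt_i · v(t_i).
Sum ≈ 6.041.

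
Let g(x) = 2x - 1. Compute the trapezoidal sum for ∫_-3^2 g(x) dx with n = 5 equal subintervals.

Δx = (2 − (-3))/5 = 1.
g(-3) = -7, g(-2) = -5, g(-1) = -3, g(0) = -1, g(1) = 1, g(2) = 3.
T_5 = (Δx/2)·[g(x_0) + 2g(x_1) + ... + 2g(x_{4}) + g(x_5)].
Sum = -10.

-10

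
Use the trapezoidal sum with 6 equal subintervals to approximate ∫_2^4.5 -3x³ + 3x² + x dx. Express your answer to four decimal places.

-206.1957

Δx = (4.5 − 2)/6 = 5/12.
f(2) = -10, f(29/12) = -12905/576, f(17/6) = -2975/72, f(3.25) = -68.046875, f(11/3) = -935/9, f(49/12) = -86485/576, f(4.5) = -208.125.
T_6 = (Δx/2)·[f(x_0) + 2f(x_1) + ... + 2f(x_{5}) + f(x_6)].
Sum ≈ -206.1957.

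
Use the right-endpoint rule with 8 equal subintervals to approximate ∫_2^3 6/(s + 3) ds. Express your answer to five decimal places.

Δs = (3 − 2)/8 = 0.125.
Right endpoints: 2.125, 2.25, 2.375, 2.5, 2.625, 2.75, 2.875, 3.
f(2.125) = 48/41, f(2.25) = 8/7, f(2.375) = 48/43, f(2.5) = 12/11, f(2.625) = 16/15, f(2.75) = 24/23, f(2.875) = 48/47, f(3) = 1.
Sum = Δs · [f(2.125) + f(2.25) + f(2.375) + ...].
Sum ≈ 1.08152.

1.08152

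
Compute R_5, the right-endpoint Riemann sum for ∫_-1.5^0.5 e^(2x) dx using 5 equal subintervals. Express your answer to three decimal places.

1.938

Δx = (0.5 − (-1.5))/5 = 0.4.
Right endpoints: -1.1, -0.7, -0.3, 0.1, 0.5.
f(-1.1) ≈ 0.111, f(-0.7) ≈ 0.247, f(-0.3) ≈ 0.549, f(0.1) ≈ 1.221, f(0.5) ≈ 2.718.
Sum = Δx · [f(-1.1) + f(-0.7) + f(-0.3) + f(0.1) + f(0.5)].
Sum ≈ 1.938.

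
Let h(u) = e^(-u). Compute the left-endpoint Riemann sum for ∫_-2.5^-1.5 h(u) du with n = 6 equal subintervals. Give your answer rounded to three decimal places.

8.360

Δu = (-1.5 − (-2.5))/6 = 1/6.
Left endpoints: -2.5, -7/3, -13/6, -2, -11/6, -5/3.
h(-2.5) ≈ 12.182, h(-7/3) ≈ 10.312, h(-13/6) ≈ 8.729, h(-2) ≈ 7.389, h(-11/6) ≈ 6.255, h(-5/3) ≈ 5.294.
Sum = Δu · [h(-2.5) + h(-7/3) + h(-13/6) + ...].
Sum ≈ 8.360.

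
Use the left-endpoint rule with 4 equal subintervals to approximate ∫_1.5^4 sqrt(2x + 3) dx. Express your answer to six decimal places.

6.987529

Δx = (4 − 1.5)/4 = 0.625.
Left endpoints: 1.5, 2.125, 2.75, 3.375.
f(1.5) ≈ 2.449490, f(2.125) ≈ 2.692582, f(2.75) ≈ 2.915476, f(3.375) ≈ 3.122499.
Sum = Δx · [f(1.5) + f(2.125) + f(2.75) + f(3.375)].
Sum ≈ 6.987529.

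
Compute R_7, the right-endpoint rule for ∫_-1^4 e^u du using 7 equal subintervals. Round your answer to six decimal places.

Δu = (4 − (-1))/7 = 5/7.
Right endpoints: -2/7, 3/7, 8/7, 13/7, 18/7, 23/7, 4.
f(-2/7) ≈ 0.751477, f(3/7) ≈ 1.535063, f(8/7) ≈ 3.135715, f(13/7) ≈ 6.405409, f(18/7) ≈ 13.084503, f(23/7) ≈ 26.728069, f(4) ≈ 54.598150.
Sum = Δu · [f(-2/7) + f(3/7) + f(8/7) + ...].
Sum ≈ 75.884562.

75.884562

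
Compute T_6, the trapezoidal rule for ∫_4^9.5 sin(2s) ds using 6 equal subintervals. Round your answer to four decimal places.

Δs = (9.5 − 4)/6 = 11/12.
f(4) ≈ 0.9894, f(59/12) ≈ -0.3973, f(35/6) ≈ -0.7831, f(6.75) ≈ 0.8038, f(23/3) ≈ 0.3659, f(103/12) ≈ -0.9937, f(9.5) ≈ 0.1499.
T_6 = (Δs/2)·[f(s_0) + 2f(s_1) + ... + 2f(s_{5}) + f(s_6)].
Sum ≈ -0.3986.

-0.3986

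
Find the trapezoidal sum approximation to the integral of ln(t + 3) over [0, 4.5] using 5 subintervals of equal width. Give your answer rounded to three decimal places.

7.302

Δt = (4.5 − 0)/5 = 0.9.
f(0) ≈ 1.099, f(0.9) ≈ 1.361, f(1.8) ≈ 1.569, f(2.7) ≈ 1.740, f(3.6) ≈ 1.887, f(4.5) ≈ 2.015.
T_5 = (Δt/2)·[f(t_0) + 2f(t_1) + ... + 2f(t_{4}) + f(t_5)].
Sum ≈ 7.302.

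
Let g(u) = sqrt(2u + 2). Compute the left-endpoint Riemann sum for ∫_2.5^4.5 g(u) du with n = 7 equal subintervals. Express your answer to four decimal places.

Δu = (4.5 − 2.5)/7 = 2/7.
Left endpoints: 2.5, 39/14, 43/14, 47/14, 51/14, 55/14, 59/14.
g(2.5) ≈ 2.6458, g(39/14) ≈ 2.7516, g(43/14) ≈ 2.8536, g(47/14) ≈ 2.9520, g(51/14) ≈ 3.0472, g(55/14) ≈ 3.1396, g(59/14) ≈ 3.2293.
Sum = Δu · [g(2.5) + g(39/14) + g(43/14) + ...].
Sum ≈ 5.8912.

5.8912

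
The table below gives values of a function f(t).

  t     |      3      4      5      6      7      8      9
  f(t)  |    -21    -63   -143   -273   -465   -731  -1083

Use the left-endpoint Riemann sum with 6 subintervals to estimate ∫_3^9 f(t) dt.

-1696

Δt = 1.
Sum = 1·[(-21) + (-63) + (-143) + (-273) + (-465) + (-731)] = -1696.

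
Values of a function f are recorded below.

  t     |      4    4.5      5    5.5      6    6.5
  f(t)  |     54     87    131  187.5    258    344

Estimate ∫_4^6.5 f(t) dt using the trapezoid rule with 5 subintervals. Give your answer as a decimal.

Δt = 0.5.
T_5 = (0.5/2)·[54 + 2·87 + 2·131 + 2·187.5 + 2·258 + 344] = 431.25.

431.25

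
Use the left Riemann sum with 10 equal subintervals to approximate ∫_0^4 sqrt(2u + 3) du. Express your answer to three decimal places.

Δu = (4 − 0)/10 = 0.4.
Left endpoints: 0, 0.4, 0.8, 1.2, 1.6, 2, 2.4, 2.8, 3.2, 3.6.
f(0) ≈ 1.732, f(0.4) ≈ 1.949, f(0.8) ≈ 2.145, f(1.2) ≈ 2.324, f(1.6) ≈ 2.490, f(2) ≈ 2.646, f(2.4) ≈ 2.793, f(2.8) ≈ 2.933, f(3.2) ≈ 3.066, f(3.6) ≈ 3.194.
Sum = Δu · [f(0) + f(0.4) + f(0.8) + ...].
Sum ≈ 10.108.

10.108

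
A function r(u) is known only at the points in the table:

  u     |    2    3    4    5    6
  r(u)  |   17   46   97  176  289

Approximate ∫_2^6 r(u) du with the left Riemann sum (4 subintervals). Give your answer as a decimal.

336

Δu = 1.
Sum = 1·[17 + 46 + 97 + 176] = 336.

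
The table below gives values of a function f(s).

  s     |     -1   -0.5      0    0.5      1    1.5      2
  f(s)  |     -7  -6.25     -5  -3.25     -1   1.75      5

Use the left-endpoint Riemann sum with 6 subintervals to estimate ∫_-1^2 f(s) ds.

Δs = 0.5.
Sum = 0.5·[(-7) + (-6.25) + (-5) + (-3.25) + (-1) + 1.75] = -10.375.

-10.375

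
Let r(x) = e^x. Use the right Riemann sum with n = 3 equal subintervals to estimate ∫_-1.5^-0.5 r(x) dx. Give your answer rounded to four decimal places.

0.4508

Δx = (-0.5 − (-1.5))/3 = 1/3.
Right endpoints: -7/6, -5/6, -0.5.
r(-7/6) ≈ 0.3114, r(-5/6) ≈ 0.4346, r(-0.5) ≈ 0.6065.
Sum = Δx · [r(-7/6) + r(-5/6) + r(-0.5)].
Sum ≈ 0.4508.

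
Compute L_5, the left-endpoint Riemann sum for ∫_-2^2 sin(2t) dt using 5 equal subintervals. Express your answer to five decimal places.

0.60544

Δt = (2 − (-2))/5 = 0.8.
Left endpoints: -2, -1.2, -0.4, 0.4, 1.2.
f(-2) ≈ 0.75680, f(-1.2) ≈ -0.67546, f(-0.4) ≈ -0.71736, f(0.4) ≈ 0.71736, f(1.2) ≈ 0.67546.
Sum = Δt · [f(-2) + f(-1.2) + f(-0.4) + f(0.4) + f(1.2)].
Sum ≈ 0.60544.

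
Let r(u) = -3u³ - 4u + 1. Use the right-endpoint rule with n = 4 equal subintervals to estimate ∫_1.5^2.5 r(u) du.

-37.78125

Δu = (2.5 − 1.5)/4 = 0.25.
Right endpoints: 1.75, 2, 2.25, 2.5.
r(1.75) = -22.078125, r(2) = -31, r(2.25) = -42.171875, r(2.5) = -55.875.
Sum = Δu · [r(1.75) + r(2) + r(2.25) + r(2.5)].
Sum = -37.78125.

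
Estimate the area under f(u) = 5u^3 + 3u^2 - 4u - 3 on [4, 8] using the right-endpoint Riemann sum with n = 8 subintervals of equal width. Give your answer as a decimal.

Δu = (8 − 4)/8 = 0.5.
Right endpoints: 4.5, 5, 5.5, 6, 6.5, 7, 7.5, 8.
f(4.5) = 495.375, f(5) = 677, f(5.5) = 897.625, f(6) = 1161, f(6.5) = 1470.875, f(7) = 1831, f(7.5) = 2245.125, f(8) = 2717.
Sum = Δu · [f(4.5) + f(5) + f(5.5) + ...].
Sum = 5747.5.

5747.5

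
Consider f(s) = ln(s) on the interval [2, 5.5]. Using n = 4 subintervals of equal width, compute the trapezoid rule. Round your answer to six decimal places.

4.469703

Δs = (5.5 − 2)/4 = 0.875.
f(2) ≈ 0.693147, f(2.875) ≈ 1.056053, f(3.75) ≈ 1.321756, f(4.625) ≈ 1.531476, f(5.5) ≈ 1.704748.
T_4 = (Δs/2)·[f(s_0) + 2f(s_1) + 2f(s_2) + 2f(s_3) + f(s_4)].
Sum ≈ 4.469703.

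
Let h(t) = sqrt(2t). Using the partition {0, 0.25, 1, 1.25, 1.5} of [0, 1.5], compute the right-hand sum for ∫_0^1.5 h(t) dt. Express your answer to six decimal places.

Subinterval widths: 0.25, 0.75, 0.25, 0.25.
Right endpoints: 0.25, 1, 1.25, 1.5.
h(0.25) ≈ 0.707107, h(1) ≈ 1.414214, h(1.25) ≈ 1.581139, h(1.5) ≈ 1.732051.
Sum = Σ Δt_i · h(t_i).
Sum ≈ 2.065734.

2.065734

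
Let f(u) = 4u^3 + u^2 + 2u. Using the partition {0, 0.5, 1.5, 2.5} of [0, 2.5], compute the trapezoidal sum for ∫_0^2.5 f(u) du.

Subinterval widths: 0.5, 1, 1.
f(0) = 0, f(0.5) = 1.75, f(1.5) = 18.75, f(2.5) = 73.75.
On each subinterval the trapezoid contributes (Δu_i/2)·[f(u_{i-1}) + f(u_i)].
Sum = 56.9375.

56.9375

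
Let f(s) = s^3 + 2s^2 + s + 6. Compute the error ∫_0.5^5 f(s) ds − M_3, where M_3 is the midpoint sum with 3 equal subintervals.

Exact integral: ∫_0.5^5 f(s) ds = 278.859375.
M_3 = 270.2109375.
Error = 278.859375 − 270.2109375 = 8.6484375.

8.6484375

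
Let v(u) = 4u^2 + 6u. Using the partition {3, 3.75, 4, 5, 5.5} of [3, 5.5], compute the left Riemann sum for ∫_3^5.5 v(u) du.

213.1875

Subinterval widths: 0.75, 0.25, 1, 0.5.
Left endpoints: 3, 3.75, 4, 5.
v(3) = 54, v(3.75) = 78.75, v(4) = 88, v(5) = 130.
Sum = Σ Δu_i · v(u_i).
Sum = 213.1875.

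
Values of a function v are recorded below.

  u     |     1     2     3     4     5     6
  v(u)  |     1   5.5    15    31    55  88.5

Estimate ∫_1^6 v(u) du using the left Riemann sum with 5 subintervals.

107.5

Δu = 1.
Sum = 1·[1 + 5.5 + 15 + 31 + 55] = 107.5.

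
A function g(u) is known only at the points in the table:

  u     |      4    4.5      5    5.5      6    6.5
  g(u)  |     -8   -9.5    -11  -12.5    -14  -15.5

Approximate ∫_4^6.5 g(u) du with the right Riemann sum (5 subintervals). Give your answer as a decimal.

-31.25

Δu = 0.5.
Sum = 0.5·[(-9.5) + (-11) + (-12.5) + (-14) + (-15.5)] = -31.25.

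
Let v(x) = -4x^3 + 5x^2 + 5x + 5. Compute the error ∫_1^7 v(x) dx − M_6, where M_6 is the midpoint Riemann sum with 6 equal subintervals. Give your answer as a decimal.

-21.5

Exact integral: ∫_1^7 v(x) dx = -1680.
M_6 = -1658.5.
Error = -1680 − (-1658.5) = -21.5.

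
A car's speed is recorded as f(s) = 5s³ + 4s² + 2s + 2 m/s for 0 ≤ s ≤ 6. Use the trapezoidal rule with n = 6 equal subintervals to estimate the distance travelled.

Δs = (6 − 0)/6 = 1.
f(0) = 2, f(1) = 13, f(2) = 62, f(3) = 179, f(4) = 394, f(5) = 737, f(6) = 1238.
T_6 = (Δs/2)·[f(s_0) + 2f(s_1) + ... + 2f(s_{5}) + f(s_6)].
Sum = 2005.

2005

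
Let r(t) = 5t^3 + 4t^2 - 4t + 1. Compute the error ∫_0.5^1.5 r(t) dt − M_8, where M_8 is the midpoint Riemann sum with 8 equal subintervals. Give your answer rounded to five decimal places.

Exact integral: ∫_0.5^1.5 r(t) dt ≈ 7.5833333.
M_8 = 7.55859375.
Error ≈ 7.5833333 − 7.55859375 ≈ 0.02474.

0.02474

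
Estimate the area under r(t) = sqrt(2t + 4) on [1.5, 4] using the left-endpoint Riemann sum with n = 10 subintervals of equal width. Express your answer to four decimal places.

Δt = (4 − 1.5)/10 = 0.25.
Left endpoints: 1.5, 1.75, 2, 2.25, 2.5, 2.75, 3, 3.25, 3.5, 3.75.
r(1.5) ≈ 2.6458, r(1.75) ≈ 2.7386, r(2) ≈ 2.8284, r(2.25) ≈ 2.9155, r(2.5) ≈ 3.0000, r(2.75) ≈ 3.0822, r(3) ≈ 3.1623, r(3.25) ≈ 3.2404, r(3.5) ≈ 3.3166, r(3.75) ≈ 3.3912.
Sum = Δt · [r(1.5) + r(1.75) + r(2) + ...].
Sum ≈ 7.5802.

7.5802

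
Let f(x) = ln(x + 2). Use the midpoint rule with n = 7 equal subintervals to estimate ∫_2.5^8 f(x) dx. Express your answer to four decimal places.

Δx = (8 − 2.5)/7 = 11/14.
Midpoints: 81/28, 103/28, 125/28, 5.25, 169/28, 191/28, 213/28.
f(81/28) ≈ 1.5878, f(103/28) ≈ 1.7367, f(125/28) ≈ 1.8663, f(5.25) ≈ 1.9810, f(169/28) ≈ 2.0839, f(191/28) ≈ 2.1772, f(213/28) ≈ 2.2625.
Sum = Δx · [f(81/28) + f(103/28) + f(125/28) + ...].
Sum ≈ 10.7606.

10.7606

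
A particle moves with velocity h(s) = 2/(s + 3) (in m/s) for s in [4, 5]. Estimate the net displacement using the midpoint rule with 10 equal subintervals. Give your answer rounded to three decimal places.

Δs = (5 − 4)/10 = 0.1.
Midpoints: 4.05, 4.15, 4.25, 4.35, 4.45, 4.55, 4.65, 4.75, 4.85, 4.95.
h(4.05) = 40/141, h(4.15) = 40/143, h(4.25) = 8/29, h(4.35) = 40/147, h(4.45) = 40/149, h(4.55) = 40/151, h(4.65) = 40/153, h(4.75) = 8/31, h(4.85) = 40/157, h(4.95) = 40/159.
Sum = Δs · [h(4.05) + h(4.15) + h(4.25) + ...].
Sum ≈ 0.267.

0.267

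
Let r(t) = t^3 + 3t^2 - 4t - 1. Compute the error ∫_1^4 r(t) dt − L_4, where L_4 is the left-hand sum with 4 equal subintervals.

33.046875

Exact integral: ∫_1^4 r(t) dt = 93.75.
L_4 = 60.703125.
Error = 93.75 − 60.703125 = 33.046875.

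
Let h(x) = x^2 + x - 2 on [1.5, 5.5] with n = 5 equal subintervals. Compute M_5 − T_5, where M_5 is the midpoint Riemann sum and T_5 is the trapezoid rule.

M_5 = 60.12.
T_5 = 60.76.
M_5 − T_5 = -0.64.

-0.64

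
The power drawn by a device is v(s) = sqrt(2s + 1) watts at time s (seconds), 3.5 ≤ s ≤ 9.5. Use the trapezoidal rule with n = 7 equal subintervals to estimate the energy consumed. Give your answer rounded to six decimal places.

22.263823

Δs = (9.5 − 3.5)/7 = 6/7.
v(3.5) ≈ 2.828427, v(61/14) ≈ 3.116775, v(73/14) ≈ 3.380617, v(85/14) ≈ 3.625308, v(97/14) ≈ 3.854496, v(109/14) ≈ 4.070802, v(121/14) ≈ 4.276180, v(9.5) ≈ 4.472136.
T_7 = (Δs/2)·[v(s_0) + 2v(s_1) + ... + 2v(s_{6}) + v(s_7)].
Sum ≈ 22.263823.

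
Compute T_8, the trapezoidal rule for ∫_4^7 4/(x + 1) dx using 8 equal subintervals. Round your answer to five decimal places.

Δx = (7 − 4)/8 = 0.375.
f(4) = 0.8, f(4.375) = 32/43, f(4.75) = 16/23, f(5.125) = 32/49, f(5.5) = 8/13, f(5.875) = 32/55, f(6.25) = 16/29, f(6.625) = 32/61, f(7) = 0.5.
T_8 = (Δx/2)·[f(x_0) + 2f(x_1) + ... + 2f(x_{7}) + f(x_8)].
Sum ≈ 1.88116.

1.88116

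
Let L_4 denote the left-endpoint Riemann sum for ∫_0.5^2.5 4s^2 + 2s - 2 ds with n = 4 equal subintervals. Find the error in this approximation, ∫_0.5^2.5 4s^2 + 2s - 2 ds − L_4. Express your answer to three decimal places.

Exact integral: ∫_0.5^2.5 f(s) ds ≈ 22.66667.
L_4 = 16.
Error ≈ 22.66667 − 16 ≈ 6.667.

6.667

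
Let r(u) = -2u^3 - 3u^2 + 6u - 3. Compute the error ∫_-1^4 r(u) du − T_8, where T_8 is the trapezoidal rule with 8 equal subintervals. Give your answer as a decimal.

3.90625

Exact integral: ∫_-1^4 r(u) du = -162.5.
T_8 = -166.40625.
Error = -162.5 − (-166.40625) = 3.90625.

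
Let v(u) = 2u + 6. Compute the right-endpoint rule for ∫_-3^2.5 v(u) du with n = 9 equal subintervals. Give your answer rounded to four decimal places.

Δu = (2.5 − (-3))/9 = 11/18.
Right endpoints: -43/18, -16/9, -7/6, -5/9, 1/18, 2/3, 23/18, 17/9, 2.5.
v(-43/18) = 11/9, v(-16/9) = 22/9, v(-7/6) = 11/3, v(-5/9) = 44/9, v(1/18) = 55/9, v(2/3) = 22/3, v(23/18) = 77/9, v(17/9) = 88/9, v(2.5) = 11.
Sum = Δu · [v(-43/18) + v(-16/9) + v(-7/6) + ...].
Sum ≈ 33.6111.

33.6111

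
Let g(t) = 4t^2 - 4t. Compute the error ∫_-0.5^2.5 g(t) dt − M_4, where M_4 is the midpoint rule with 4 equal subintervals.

Exact integral: ∫_-0.5^2.5 g(t) dt = 9.
M_4 = 8.4375.
Error = 9 − 8.4375 = 0.5625.

0.5625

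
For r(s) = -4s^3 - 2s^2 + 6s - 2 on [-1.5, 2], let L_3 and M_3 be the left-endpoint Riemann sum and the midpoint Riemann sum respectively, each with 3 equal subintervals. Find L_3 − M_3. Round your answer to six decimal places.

L_3 ≈ -7.90740741.
M_3 ≈ -18.28587963.
L_3 − M_3 ≈ 10.378472.

10.378472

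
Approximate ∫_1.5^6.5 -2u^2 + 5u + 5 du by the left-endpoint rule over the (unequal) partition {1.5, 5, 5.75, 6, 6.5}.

Subinterval widths: 3.5, 0.75, 0.25, 0.5.
Left endpoints: 1.5, 5, 5.75, 6.
f(1.5) = 8, f(5) = -20, f(5.75) = -32.375, f(6) = -37.
Sum = Σ Δu_i · f(u_i).
Sum = -13.59375.

-13.59375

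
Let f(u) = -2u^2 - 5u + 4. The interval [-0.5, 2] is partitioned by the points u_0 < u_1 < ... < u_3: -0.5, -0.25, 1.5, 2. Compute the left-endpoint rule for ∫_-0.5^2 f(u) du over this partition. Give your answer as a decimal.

Subinterval widths: 0.25, 1.75, 0.5.
Left endpoints: -0.5, -0.25, 1.5.
f(-0.5) = 6, f(-0.25) = 5.125, f(1.5) = -8.
Sum = Σ Δu_i · f(u_i).
Sum = 6.46875.

6.46875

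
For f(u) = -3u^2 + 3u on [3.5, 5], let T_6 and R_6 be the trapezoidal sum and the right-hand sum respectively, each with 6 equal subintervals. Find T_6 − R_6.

T_6 = -63.046875.
R_6 = -67.265625.
T_6 − R_6 = 4.21875.

4.21875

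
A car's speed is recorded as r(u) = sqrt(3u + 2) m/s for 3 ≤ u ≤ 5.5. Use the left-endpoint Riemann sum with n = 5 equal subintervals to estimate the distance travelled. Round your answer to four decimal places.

9.3270

Δu = (5.5 − 3)/5 = 0.5.
Left endpoints: 3, 3.5, 4, 4.5, 5.
r(3) ≈ 3.3166, r(3.5) ≈ 3.5355, r(4) ≈ 3.7417, r(4.5) ≈ 3.9370, r(5) ≈ 4.1231.
Sum = Δu · [r(3) + r(3.5) + r(4) + r(4.5) + r(5)].
Sum ≈ 9.3270.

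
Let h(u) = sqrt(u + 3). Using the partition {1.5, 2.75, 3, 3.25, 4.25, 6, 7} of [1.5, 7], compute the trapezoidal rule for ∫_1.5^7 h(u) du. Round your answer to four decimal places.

14.7076

Subinterval widths: 1.25, 0.25, 0.25, 1, 1.75, 1.
h(1.5) ≈ 2.1213, h(2.75) ≈ 2.3979, h(3) ≈ 2.4495, h(3.25) ≈ 2.5000, h(4.25) ≈ 2.6926, h(6) ≈ 3.0000, h(7) ≈ 3.1623.
On each subinterval the trapezoid contributes (Δu_i/2)·[h(u_{i-1}) + h(u_i)].
Sum ≈ 14.7076.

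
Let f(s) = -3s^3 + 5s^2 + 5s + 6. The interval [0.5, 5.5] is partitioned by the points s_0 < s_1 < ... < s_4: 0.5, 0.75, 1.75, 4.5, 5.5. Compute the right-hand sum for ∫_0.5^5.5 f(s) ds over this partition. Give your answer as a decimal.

-692.53515625

Subinterval widths: 0.25, 1, 2.75, 1.
Right endpoints: 0.75, 1.75, 4.5, 5.5.
f(0.75) = 11.296875, f(1.75) = 13.984375, f(4.5) = -143.625, f(5.5) = -314.375.
Sum = Σ Δs_i · f(s_i).
Sum = -692.53515625.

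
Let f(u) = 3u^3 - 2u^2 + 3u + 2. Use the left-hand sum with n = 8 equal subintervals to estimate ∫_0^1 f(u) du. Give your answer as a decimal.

Δu = (1 − 0)/8 = 0.125.
Left endpoints: 0, 0.125, 0.25, 0.375, 0.5, 0.625, 0.75, 0.875.
f(0) = 2, f(0.125) = 1203/512, f(0.25) = 2.671875, f(0.375) = 1537/512, f(0.5) = 3.375, f(0.625) = 1959/512, f(0.75) = 4.390625, f(0.875) = 2613/512.
Sum = Δu · [f(0) + f(0.125) + f(0.25) + ...].
Sum = 3.33984375.

3.33984375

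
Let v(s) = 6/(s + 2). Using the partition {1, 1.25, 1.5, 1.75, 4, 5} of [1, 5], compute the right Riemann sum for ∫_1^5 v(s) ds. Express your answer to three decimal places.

4.397

Subinterval widths: 0.25, 0.25, 0.25, 2.25, 1.
Right endpoints: 1.25, 1.5, 1.75, 4, 5.
v(1.25) = 24/13, v(1.5) = 12/7, v(1.75) = 1.6, v(4) = 1, v(5) = 6/7.
Sum = Σ Δs_i · v(s_i).
Sum ≈ 4.397.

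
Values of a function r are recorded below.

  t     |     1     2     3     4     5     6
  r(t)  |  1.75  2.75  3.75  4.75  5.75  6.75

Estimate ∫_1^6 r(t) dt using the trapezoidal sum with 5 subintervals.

Δt = 1.
T_5 = (1/2)·[1.75 + 2·2.75 + 2·3.75 + 2·4.75 + 2·5.75 + 6.75] = 21.25.

21.25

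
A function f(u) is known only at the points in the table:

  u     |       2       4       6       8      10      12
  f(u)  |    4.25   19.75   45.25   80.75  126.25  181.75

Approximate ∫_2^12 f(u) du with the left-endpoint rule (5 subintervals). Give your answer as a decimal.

552.5

Δu = 2.
Sum = 2·[4.25 + 19.75 + 45.25 + 80.75 + 126.25] = 552.5.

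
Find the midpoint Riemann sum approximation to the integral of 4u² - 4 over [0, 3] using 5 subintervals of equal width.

Δu = (3 − 0)/5 = 0.6.
Midpoints: 0.3, 0.9, 1.5, 2.1, 2.7.
f(0.3) = -3.64, f(0.9) = -0.76, f(1.5) = 5, f(2.1) = 13.64, f(2.7) = 25.16.
Sum = Δu · [f(0.3) + f(0.9) + f(1.5) + f(2.1) + f(2.7)].
Sum = 23.64.

23.64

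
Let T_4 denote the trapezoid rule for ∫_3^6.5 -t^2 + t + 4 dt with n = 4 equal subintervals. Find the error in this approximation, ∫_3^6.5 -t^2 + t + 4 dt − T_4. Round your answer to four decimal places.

0.4466

Exact integral: ∫_3^6.5 f(t) dt ≈ -51.916667.
T_4 = -52.36328125.
Error ≈ -51.916667 − (-52.36328125) ≈ 0.4466.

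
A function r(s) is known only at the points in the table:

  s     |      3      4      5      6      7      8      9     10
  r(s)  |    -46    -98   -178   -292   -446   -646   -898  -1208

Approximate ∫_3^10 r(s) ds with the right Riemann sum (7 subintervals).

Δs = 1.
Sum = 1·[(-98) + (-178) + (-292) + (-446) + (-646) + (-898) + (-1208)] = -3766.

-3766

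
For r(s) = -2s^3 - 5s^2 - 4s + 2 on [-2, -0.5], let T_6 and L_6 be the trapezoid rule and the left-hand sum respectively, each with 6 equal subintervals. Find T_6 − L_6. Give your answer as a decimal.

T_6 = 5.3828125.
L_6 = 5.7578125.
T_6 − L_6 = -0.375.

-0.375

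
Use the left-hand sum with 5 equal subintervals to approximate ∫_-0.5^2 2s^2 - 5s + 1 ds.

Δs = (2 − (-0.5))/5 = 0.5.
Left endpoints: -0.5, 0, 0.5, 1, 1.5.
f(-0.5) = 4, f(0) = 1, f(0.5) = -1, f(1) = -2, f(1.5) = -2.
Sum = Δs · [f(-0.5) + f(0) + f(0.5) + f(1) + f(1.5)].
Sum = 0.

0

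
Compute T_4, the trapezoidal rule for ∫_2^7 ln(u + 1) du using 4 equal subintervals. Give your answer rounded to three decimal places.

Δu = (7 − 2)/4 = 1.25.
f(2) ≈ 1.099, f(3.25) ≈ 1.447, f(4.5) ≈ 1.705, f(5.75) ≈ 1.910, f(7) ≈ 2.079.
T_4 = (Δu/2)·[f(u_0) + 2f(u_1) + 2f(u_2) + 2f(u_3) + f(u_4)].
Sum ≈ 8.313.

8.313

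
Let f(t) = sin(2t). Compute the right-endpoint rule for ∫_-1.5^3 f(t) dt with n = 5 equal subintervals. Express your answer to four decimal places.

Δt = (3 − (-1.5))/5 = 0.9.
Right endpoints: -0.6, 0.3, 1.2, 2.1, 3.
f(-0.6) ≈ -0.9320, f(0.3) ≈ 0.5646, f(1.2) ≈ 0.6755, f(2.1) ≈ -0.8716, f(3) ≈ -0.2794.
Sum = Δt · [f(-0.6) + f(0.3) + f(1.2) + f(2.1) + f(3)].
Sum ≈ -0.7586.

-0.7586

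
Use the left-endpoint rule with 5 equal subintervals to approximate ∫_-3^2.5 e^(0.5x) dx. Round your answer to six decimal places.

4.901356

Δx = (2.5 − (-3))/5 = 1.1.
Left endpoints: -3, -1.9, -0.8, 0.3, 1.4.
f(-3) ≈ 0.223130, f(-1.9) ≈ 0.386741, f(-0.8) ≈ 0.670320, f(0.3) ≈ 1.161834, f(1.4) ≈ 2.013753.
Sum = Δx · [f(-3) + f(-1.9) + f(-0.8) + f(0.3) + f(1.4)].
Sum ≈ 4.901356.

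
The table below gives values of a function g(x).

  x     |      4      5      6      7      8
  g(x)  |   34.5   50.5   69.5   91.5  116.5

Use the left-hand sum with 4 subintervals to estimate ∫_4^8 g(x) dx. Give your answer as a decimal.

Δx = 1.
Sum = 1·[34.5 + 50.5 + 69.5 + 91.5] = 246.

246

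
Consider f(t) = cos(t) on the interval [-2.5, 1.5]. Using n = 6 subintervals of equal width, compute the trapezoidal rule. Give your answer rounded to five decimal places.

1.53641

Δt = (1.5 − (-2.5))/6 = 2/3.
f(-2.5) ≈ -0.80114, f(-11/6) ≈ -0.25953, f(-7/6) ≈ 0.39322, f(-0.5) ≈ 0.87758, f(1/6) ≈ 0.98614, f(5/6) ≈ 0.67241, f(1.5) ≈ 0.07074.
T_6 = (Δt/2)·[f(t_0) + 2f(t_1) + ... + 2f(t_{5}) + f(t_6)].
Sum ≈ 1.53641.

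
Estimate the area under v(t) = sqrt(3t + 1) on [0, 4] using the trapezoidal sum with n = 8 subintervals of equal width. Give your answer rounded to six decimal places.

10.171896

Δt = (4 − 0)/8 = 0.5.
v(0) ≈ 1.000000, v(0.5) ≈ 1.581139, v(1) ≈ 2.000000, v(1.5) ≈ 2.345208, v(2) ≈ 2.645751, v(2.5) ≈ 2.915476, v(3) ≈ 3.162278, v(3.5) ≈ 3.391165, v(4) ≈ 3.605551.
T_8 = (Δt/2)·[v(t_0) + 2v(t_1) + ... + 2v(t_{7}) + v(t_8)].
Sum ≈ 10.171896.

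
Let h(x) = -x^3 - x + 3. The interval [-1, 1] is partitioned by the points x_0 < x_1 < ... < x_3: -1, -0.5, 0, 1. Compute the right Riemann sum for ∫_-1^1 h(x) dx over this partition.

4.3125

Subinterval widths: 0.5, 0.5, 1.
Right endpoints: -0.5, 0, 1.
h(-0.5) = 3.625, h(0) = 3, h(1) = 1.
Sum = Σ Δx_i · h(x_i).
Sum = 4.3125.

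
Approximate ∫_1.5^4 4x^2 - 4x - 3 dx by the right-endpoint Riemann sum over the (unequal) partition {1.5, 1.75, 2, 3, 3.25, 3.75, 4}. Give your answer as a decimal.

Subinterval widths: 0.25, 0.25, 1, 0.25, 0.5, 0.25.
Right endpoints: 1.75, 2, 3, 3.25, 3.75, 4.
f(1.75) = 2.25, f(2) = 5, f(3) = 21, f(3.25) = 26.25, f(3.75) = 38.25, f(4) = 45.
Sum = Σ Δx_i · f(x_i).
Sum = 59.75.

59.75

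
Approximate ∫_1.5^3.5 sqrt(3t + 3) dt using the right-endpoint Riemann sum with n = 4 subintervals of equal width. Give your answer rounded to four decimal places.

6.6894

Δt = (3.5 − 1.5)/4 = 0.5.
Right endpoints: 2, 2.5, 3, 3.5.
f(2) ≈ 3.0000, f(2.5) ≈ 3.2404, f(3) ≈ 3.4641, f(3.5) ≈ 3.6742.
Sum = Δt · [f(2) + f(2.5) + f(3) + f(3.5)].
Sum ≈ 6.6894.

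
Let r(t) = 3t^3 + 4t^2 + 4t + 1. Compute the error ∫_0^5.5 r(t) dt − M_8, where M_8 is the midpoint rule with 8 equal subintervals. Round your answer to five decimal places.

Exact integral: ∫_0^5.5 r(t) dt ≈ 974.1302083.
M_8 ≈ 967.9019775.
Error ≈ 974.1302083 − 967.9019775 ≈ 6.22823.

6.22823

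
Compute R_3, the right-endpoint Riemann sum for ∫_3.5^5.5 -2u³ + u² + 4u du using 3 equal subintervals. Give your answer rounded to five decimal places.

Δu = (5.5 − 3.5)/3 = 2/3.
Right endpoints: 25/6, 29/6, 5.5.
f(25/6) = -5975/54, f(29/6) = -9889/54, f(5.5) = -280.5.
Sum = Δu · [f(25/6) + f(29/6) + f(5.5)].
Sum ≈ -382.85185.

-382.85185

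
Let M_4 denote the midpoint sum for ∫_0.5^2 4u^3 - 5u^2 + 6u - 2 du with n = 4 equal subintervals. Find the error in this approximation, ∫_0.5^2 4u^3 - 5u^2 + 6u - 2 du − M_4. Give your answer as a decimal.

Exact integral: ∫_0.5^2 f(u) du = 11.0625.
M_4 = 10.88671875.
Error = 11.0625 − 10.88671875 = 0.17578125.

0.17578125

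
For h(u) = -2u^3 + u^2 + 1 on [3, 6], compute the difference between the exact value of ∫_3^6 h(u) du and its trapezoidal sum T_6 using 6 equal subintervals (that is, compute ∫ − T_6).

3.25

Exact integral: ∫_3^6 h(u) du = -541.5.
T_6 = -544.75.
Error = -541.5 − (-544.75) = 3.25.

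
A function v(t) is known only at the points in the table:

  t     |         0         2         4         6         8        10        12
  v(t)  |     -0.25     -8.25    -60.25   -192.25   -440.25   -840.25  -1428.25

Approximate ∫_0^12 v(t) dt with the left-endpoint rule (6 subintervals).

-3083

Δt = 2.
Sum = 2·[(-0.25) + (-8.25) + (-60.25) + (-192.25) + (-440.25) + (-840.25)] = -3083.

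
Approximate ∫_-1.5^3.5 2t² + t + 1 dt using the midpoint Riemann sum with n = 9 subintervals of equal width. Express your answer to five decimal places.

40.57613

Δt = (3.5 − (-1.5))/9 = 5/9.
Midpoints: -11/9, -2/3, -1/9, 4/9, 1, 14/9, 19/9, 8/3, 29/9.
f(-11/9) = 224/81, f(-2/3) = 11/9, f(-1/9) = 74/81, f(4/9) = 149/81, f(1) = 4, f(14/9) = 599/81, f(19/9) = 974/81, f(8/3) = 161/9, f(29/9) = 2024/81.
Sum = Δt · [f(-11/9) + f(-2/3) + f(-1/9) + ...].
Sum ≈ 40.57613.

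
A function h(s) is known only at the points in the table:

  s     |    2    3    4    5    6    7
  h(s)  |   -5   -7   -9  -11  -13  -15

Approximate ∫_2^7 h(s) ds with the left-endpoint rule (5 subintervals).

-45

Δs = 1.
Sum = 1·[(-5) + (-7) + (-9) + (-11) + (-13)] = -45.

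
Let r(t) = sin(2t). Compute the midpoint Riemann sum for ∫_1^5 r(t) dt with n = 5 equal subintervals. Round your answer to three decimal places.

Δt = (5 − 1)/5 = 0.8.
Midpoints: 1.4, 2.2, 3, 3.8, 4.6.
r(1.4) ≈ 0.335, r(2.2) ≈ -0.952, r(3) ≈ -0.279, r(3.8) ≈ 0.968, r(4.6) ≈ 0.223.
Sum = Δt · [r(1.4) + r(2.2) + r(3) + r(3.8) + r(4.6)].
Sum ≈ 0.236.

0.236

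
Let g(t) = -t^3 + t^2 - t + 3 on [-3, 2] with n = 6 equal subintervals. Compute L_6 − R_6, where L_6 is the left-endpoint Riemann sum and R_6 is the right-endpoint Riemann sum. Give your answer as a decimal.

L_6 ≈ 65.61343.
R_6 ≈ 28.11343.
L_6 − R_6 = 37.5.

37.5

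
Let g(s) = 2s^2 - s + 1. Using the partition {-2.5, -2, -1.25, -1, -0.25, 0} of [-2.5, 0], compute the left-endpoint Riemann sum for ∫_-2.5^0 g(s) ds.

Subinterval widths: 0.5, 0.75, 0.25, 0.75, 0.25.
Left endpoints: -2.5, -2, -1.25, -1, -0.25.
g(-2.5) = 16, g(-2) = 11, g(-1.25) = 5.375, g(-1) = 4, g(-0.25) = 1.375.
Sum = Σ Δs_i · g(s_i).
Sum = 20.9375.

20.9375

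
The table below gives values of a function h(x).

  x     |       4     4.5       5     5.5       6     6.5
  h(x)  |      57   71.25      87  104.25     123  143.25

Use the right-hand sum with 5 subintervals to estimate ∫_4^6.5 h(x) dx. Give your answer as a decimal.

Δx = 0.5.
Sum = 0.5·[71.25 + 87 + 104.25 + 123 + 143.25] = 264.375.

264.375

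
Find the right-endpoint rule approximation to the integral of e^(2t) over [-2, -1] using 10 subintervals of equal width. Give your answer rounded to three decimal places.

0.065

Δt = (-1 − (-2))/10 = 0.1.
Right endpoints: -1.9, -1.8, -1.7, -1.6, -1.5, -1.4, -1.3, -1.2, -1.1, -1.
f(-1.9) ≈ 0.022, f(-1.8) ≈ 0.027, f(-1.7) ≈ 0.033, f(-1.6) ≈ 0.041, f(-1.5) ≈ 0.050, f(-1.4) ≈ 0.061, f(-1.3) ≈ 0.074, f(-1.2) ≈ 0.091, f(-1.1) ≈ 0.111, f(-1) ≈ 0.135.
Sum = Δt · [f(-1.9) + f(-1.8) + f(-1.7) + ...].
Sum ≈ 0.065.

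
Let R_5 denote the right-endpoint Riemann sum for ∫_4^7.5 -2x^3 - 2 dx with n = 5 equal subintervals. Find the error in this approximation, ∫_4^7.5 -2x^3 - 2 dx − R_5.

Exact integral: ∫_4^7.5 f(x) dx = -1461.03125.
R_5 = -1721.405.
Error = -1461.03125 − (-1721.405) = 260.37375.

260.37375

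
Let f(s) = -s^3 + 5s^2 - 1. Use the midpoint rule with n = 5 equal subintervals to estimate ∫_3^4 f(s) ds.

16.935

Δs = (4 − 3)/5 = 0.2.
Midpoints: 3.1, 3.3, 3.5, 3.7, 3.9.
f(3.1) = 17.259, f(3.3) = 17.513, f(3.5) = 17.375, f(3.7) = 16.797, f(3.9) = 15.731.
Sum = Δs · [f(3.1) + f(3.3) + f(3.5) + f(3.7) + f(3.9)].
Sum = 16.935.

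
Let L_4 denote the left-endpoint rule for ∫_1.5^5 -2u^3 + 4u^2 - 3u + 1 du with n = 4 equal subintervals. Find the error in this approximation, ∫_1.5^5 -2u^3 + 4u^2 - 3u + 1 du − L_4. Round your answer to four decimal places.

Exact integral: ∫_1.5^5 f(u) du ≈ -178.427083.
L_4 ≈ -114.146484.
Error ≈ -178.427083 − (-114.146484) ≈ -64.2806.

-64.2806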